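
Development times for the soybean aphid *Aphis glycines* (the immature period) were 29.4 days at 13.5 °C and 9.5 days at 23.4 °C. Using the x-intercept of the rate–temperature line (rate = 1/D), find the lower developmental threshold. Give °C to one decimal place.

8.8 °C

Linear rate model ⇒ the product D·(T − T_b) is constant across temperatures.
29.4·(13.5 − T_b) = 9.5·(23.4 − T_b)
T_b = (29.4·13.5 − 9.5·23.4) / (29.4 − 9.5) = 174.60 / 19.9 = 8.774 °C ≈ 8.8 °C.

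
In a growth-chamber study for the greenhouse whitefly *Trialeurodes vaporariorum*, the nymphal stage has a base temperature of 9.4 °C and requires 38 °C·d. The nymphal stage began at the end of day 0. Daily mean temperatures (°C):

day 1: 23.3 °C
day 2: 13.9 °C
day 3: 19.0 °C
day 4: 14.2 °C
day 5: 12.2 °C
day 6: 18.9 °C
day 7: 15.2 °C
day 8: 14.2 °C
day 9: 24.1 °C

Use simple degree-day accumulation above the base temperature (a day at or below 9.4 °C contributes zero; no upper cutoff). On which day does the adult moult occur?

day 6

Daily DD above 9.4 °C: 13.9, 4.5, 9.6, 4.8, 2.8, 9.5, 5.8, 4.8, 14.7.
Cumulative: 13.9, 18.4, 28.0, 32.8, 35.6, 45.1, 50.9, 55.7, 70.4.
The total first reaches 38 DD on day 6.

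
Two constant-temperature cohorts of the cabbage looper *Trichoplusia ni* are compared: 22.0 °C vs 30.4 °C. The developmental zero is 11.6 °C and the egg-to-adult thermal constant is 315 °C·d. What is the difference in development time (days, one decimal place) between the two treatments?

At 22.0 °C: 315 / (22.0 − 11.6) = 315 / 10.4 = 30.288 d.
At 30.4 °C: 315 / (30.4 − 11.6) = 315 / 18.8 = 16.755 d.
Difference = |30.288 − 16.755| = 13.533 ≈ 13.5 days.

13.5 days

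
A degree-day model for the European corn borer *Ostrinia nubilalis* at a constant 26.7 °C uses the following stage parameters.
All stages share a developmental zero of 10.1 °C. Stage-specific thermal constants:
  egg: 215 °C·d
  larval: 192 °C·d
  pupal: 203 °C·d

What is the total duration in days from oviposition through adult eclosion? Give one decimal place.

Daily accumulation at 26.7 °C = 26.7 − 10.1 = 16.6 DD/day.
Total K = 215 + 192 + 203 = 610 DD.
Total duration = 610 / 16.6 = 36.747 ≈ 36.7 days.

36.7 days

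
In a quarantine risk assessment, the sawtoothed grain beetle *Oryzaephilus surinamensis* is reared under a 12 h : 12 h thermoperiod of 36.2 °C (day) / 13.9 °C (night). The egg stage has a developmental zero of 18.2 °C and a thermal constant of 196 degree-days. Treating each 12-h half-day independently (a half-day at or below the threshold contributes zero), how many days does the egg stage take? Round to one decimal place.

21.8 days

Day half: max(0, 36.2 − 18.2) × 0.5 = 18.0 × 0.5 = 9.00 DD.
Night half: max(0, 13.9 − 18.2) × 0.5 = 0.0 × 0.5 = 0.00 DD.
Per 24 h: 9.00 DD/day.
Duration = 196 / 9.00 = 21.778 ≈ 21.8 days.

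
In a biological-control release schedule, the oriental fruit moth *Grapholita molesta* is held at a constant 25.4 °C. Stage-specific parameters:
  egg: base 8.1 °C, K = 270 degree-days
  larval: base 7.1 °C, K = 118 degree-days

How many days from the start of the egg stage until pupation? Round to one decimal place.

22.1 days

egg: 270 / (25.4 − 8.1) = 270 / 17.3 = 15.607 d.
larval: 118 / (25.4 − 7.1) = 118 / 18.3 = 6.448 d.
Sum = 22.055 ≈ 22.1 days.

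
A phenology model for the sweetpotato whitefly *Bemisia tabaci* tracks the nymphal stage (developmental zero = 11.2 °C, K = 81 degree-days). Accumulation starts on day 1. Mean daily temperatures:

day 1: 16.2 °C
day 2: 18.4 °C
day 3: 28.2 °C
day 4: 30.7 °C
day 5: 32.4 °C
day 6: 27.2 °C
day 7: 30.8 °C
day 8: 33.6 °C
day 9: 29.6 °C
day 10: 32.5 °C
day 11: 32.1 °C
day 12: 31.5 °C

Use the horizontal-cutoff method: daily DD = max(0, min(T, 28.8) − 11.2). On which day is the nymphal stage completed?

day 7

Daily DD above 11.2 °C (capped at 17.6): 5.0, 7.2, 17.0, 17.6, 17.6, 16.0, 17.6, 17.6, 17.6, 17.6, 17.6, 17.6.
Cumulative: 5.0, 12.2, 29.2, 46.8, 64.4, 80.4, 98.0, 115.6, 133.2, 150.8, 168.4, 186.0.
The total first reaches 81 DD on day 7.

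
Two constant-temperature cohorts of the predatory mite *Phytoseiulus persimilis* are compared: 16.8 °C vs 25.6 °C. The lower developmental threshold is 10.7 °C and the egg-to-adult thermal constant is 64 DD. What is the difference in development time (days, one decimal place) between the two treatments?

6.2 days

At 16.8 °C: 64 / (16.8 − 10.7) = 64 / 6.1 = 10.492 d.
At 25.6 °C: 64 / (25.6 − 10.7) = 64 / 14.9 = 4.295 d.
Difference = |10.492 − 4.295| = 6.197 ≈ 6.2 days.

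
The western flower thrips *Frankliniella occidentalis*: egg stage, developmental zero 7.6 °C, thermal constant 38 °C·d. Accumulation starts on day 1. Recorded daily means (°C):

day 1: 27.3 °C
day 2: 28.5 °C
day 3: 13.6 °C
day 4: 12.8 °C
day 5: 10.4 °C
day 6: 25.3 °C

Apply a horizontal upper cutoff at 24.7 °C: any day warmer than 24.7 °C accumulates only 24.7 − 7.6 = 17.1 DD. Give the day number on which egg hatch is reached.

Daily DD above 7.6 °C (capped at 17.1): 17.1, 17.1, 6.0, 5.2, 2.8, 17.1.
Cumulative: 17.1, 34.2, 40.2, 45.4, 48.2, 65.3.
The total first reaches 38 DD on day 3.

day 3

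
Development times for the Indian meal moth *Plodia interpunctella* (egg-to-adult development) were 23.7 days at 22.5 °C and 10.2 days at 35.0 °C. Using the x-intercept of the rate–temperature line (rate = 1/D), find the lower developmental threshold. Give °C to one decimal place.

13.1 °C

Linear rate model ⇒ the product D·(T − T_b) is constant across temperatures.
23.7·(22.5 − T_b) = 10.2·(35.0 − T_b)
T_b = (23.7·22.5 − 10.2·35.0) / (23.7 − 10.2) = 176.25 / 13.5 = 13.056 °C ≈ 13.1 °C.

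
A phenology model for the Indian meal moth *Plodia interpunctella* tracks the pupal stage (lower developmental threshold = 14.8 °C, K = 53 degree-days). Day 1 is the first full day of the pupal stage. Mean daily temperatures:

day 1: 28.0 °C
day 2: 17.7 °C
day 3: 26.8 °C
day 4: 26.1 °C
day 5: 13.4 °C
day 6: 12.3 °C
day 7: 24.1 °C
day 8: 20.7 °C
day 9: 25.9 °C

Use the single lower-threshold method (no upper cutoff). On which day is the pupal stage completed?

day 8

Daily DD above 14.8 °C: 13.2, 2.9, 12.0, 11.3, 0.0, 0.0, 9.3, 5.9, 11.1.
Cumulative: 13.2, 16.1, 28.1, 39.4, 39.4, 39.4, 48.7, 54.6, 65.7.
The total first reaches 53 DD on day 8.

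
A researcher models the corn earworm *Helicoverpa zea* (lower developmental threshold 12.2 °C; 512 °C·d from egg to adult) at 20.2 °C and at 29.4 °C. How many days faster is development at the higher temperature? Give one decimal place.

At 20.2 °C: 512 / (20.2 − 12.2) = 512 / 8.0 = 64.000 d.
At 29.4 °C: 512 / (29.4 − 12.2) = 512 / 17.2 = 29.767 d.
Difference = |64.000 − 29.767| = 34.233 ≈ 34.2 days.

34.2 days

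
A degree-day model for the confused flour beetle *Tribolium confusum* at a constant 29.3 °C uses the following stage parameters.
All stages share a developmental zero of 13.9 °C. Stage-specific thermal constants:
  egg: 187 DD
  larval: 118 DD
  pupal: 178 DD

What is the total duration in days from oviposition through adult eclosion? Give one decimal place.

31.4 days

Daily accumulation at 29.3 °C = 29.3 − 13.9 = 15.4 DD/day.
Total K = 187 + 118 + 178 = 483 DD.
Total duration = 483 / 15.4 = 31.364 ≈ 31.4 days.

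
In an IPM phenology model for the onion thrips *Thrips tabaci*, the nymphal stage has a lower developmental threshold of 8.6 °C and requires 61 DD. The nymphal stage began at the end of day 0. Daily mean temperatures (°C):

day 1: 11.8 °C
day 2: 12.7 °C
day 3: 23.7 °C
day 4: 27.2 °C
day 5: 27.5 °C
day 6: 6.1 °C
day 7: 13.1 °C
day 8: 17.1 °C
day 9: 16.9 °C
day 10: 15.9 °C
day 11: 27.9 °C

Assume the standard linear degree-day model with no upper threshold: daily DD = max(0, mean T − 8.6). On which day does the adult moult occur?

day 7

Daily DD above 8.6 °C: 3.2, 4.1, 15.1, 18.6, 18.9, 0.0, 4.5, 8.5, 8.3, 7.3, 19.3.
Cumulative: 3.2, 7.3, 22.4, 41.0, 59.9, 59.9, 64.4, 72.9, 81.2, 88.5, 107.8.
The total first reaches 61 DD on day 7.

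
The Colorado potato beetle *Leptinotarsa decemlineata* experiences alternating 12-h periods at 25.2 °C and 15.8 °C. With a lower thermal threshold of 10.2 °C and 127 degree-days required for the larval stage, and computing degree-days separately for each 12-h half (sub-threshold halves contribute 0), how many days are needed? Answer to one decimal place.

Day half: max(0, 25.2 − 10.2) × 0.5 = 15.0 × 0.5 = 7.50 DD.
Night half: max(0, 15.8 − 10.2) × 0.5 = 5.6 × 0.5 = 2.80 DD.
Per 24 h: 10.30 DD/day.
Duration = 127 / 10.30 = 12.330 ≈ 12.3 days.

12.3 days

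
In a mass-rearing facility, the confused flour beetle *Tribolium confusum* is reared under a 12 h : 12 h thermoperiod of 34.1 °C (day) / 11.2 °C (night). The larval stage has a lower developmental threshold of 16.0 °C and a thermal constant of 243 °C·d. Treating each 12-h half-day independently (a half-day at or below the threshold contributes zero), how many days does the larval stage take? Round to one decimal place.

26.9 days

Day half: max(0, 34.1 − 16.0) × 0.5 = 18.1 × 0.5 = 9.05 DD.
Night half: max(0, 11.2 − 16.0) × 0.5 = 0.0 × 0.5 = 0.00 DD.
Per 24 h: 9.05 DD/day.
Duration = 243 / 9.05 = 26.851 ≈ 26.9 days.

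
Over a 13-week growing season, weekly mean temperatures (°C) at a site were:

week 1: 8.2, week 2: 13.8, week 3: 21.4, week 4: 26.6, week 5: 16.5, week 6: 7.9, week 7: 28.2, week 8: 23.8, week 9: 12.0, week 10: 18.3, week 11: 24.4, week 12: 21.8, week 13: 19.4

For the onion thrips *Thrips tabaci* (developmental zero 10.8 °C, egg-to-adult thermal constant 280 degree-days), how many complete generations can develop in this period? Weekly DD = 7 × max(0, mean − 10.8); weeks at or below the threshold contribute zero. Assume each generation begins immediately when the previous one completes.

Weekly DD (7 × max(0, T̄ − 10.8)): 0.0, 21.0, 74.2, 110.6, 39.9, 0.0, 121.8, 91.0, 8.4, 52.5, 95.2, 77.0, 60.2.
Season total = 751.8 DD.
Complete generations = ⌊751.8 / 280⌋ = 2.

2 generations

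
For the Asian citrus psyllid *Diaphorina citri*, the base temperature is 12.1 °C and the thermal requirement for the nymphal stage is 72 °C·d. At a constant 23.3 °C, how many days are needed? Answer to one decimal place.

6.4 days

Daily accumulation = 23.3 − 12.1 = 11.2 DD/day.
Duration = 72 / 11.2 = 6.429 ≈ 6.4 days.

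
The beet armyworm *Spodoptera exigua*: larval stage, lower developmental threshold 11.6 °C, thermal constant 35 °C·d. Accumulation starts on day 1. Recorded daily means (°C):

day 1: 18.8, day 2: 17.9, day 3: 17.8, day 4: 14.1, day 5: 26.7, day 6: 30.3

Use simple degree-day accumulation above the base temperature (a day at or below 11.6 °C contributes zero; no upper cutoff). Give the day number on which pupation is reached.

Daily DD above 11.6 °C: 7.2, 6.3, 6.2, 2.5, 15.1, 18.7.
Cumulative: 7.2, 13.5, 19.7, 22.2, 37.3, 56.0.
The total first reaches 35 DD on day 5.

day 5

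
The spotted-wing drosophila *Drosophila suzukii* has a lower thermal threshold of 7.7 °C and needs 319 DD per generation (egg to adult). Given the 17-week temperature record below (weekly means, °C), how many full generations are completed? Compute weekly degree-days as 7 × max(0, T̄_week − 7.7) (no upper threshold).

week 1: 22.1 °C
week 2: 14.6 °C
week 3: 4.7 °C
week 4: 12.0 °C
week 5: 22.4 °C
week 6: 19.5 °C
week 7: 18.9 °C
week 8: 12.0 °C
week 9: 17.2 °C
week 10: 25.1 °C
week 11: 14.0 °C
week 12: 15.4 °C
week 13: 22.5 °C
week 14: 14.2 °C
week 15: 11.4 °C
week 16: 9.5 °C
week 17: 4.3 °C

Weekly DD (7 × max(0, T̄ − 7.7)): 100.8, 48.3, 0.0, 30.1, 102.9, 82.6, 78.4, 30.1, 66.5, 121.8, 44.1, 53.9, 103.6, 45.5, 25.9, 12.6, 0.0.
Season total = 947.1 DD.
Complete generations = ⌊947.1 / 319⌋ = 2.

2 generations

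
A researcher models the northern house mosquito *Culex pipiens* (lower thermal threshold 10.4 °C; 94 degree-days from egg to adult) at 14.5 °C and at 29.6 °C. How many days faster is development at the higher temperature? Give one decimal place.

18.0 days

At 14.5 °C: 94 / (14.5 − 10.4) = 94 / 4.1 = 22.927 d.
At 29.6 °C: 94 / (29.6 − 10.4) = 94 / 19.2 = 4.896 d.
Difference = |22.927 − 4.896| = 18.031 ≈ 18.0 days.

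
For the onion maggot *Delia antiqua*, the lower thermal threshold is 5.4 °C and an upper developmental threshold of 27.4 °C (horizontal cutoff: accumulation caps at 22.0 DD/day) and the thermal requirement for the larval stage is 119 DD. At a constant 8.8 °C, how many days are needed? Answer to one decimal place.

35.0 days

Daily accumulation = 8.8 − 5.4 = 3.4 DD/day.
Duration = 119 / 3.4 = 35.000 ≈ 35.0 days.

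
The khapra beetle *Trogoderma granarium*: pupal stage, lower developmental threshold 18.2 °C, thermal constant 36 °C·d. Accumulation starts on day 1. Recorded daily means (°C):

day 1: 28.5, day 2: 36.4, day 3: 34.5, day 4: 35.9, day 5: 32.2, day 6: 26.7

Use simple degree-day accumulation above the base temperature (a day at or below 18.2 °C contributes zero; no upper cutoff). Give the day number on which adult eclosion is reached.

day 3

Daily DD above 18.2 °C: 10.3, 18.2, 16.3, 17.7, 14.0, 8.5.
Cumulative: 10.3, 28.5, 44.8, 62.5, 76.5, 85.0.
The total first reaches 36 DD on day 3.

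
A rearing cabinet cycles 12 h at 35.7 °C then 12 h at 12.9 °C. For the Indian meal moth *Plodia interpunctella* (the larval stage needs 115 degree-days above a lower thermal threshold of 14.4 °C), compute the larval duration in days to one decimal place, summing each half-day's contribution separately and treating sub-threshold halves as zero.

Day half: max(0, 35.7 − 14.4) × 0.5 = 21.3 × 0.5 = 10.65 DD.
Night half: max(0, 12.9 − 14.4) × 0.5 = 0.0 × 0.5 = 0.00 DD.
Per 24 h: 10.65 DD/day.
Duration = 115 / 10.65 = 10.798 ≈ 10.8 days.

10.8 days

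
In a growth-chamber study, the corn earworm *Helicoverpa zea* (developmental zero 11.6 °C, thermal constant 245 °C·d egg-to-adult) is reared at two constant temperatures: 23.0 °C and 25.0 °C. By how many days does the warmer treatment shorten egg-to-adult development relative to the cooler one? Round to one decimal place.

At 23.0 °C: 245 / (23.0 − 11.6) = 245 / 11.4 = 21.491 d.
At 25.0 °C: 245 / (25.0 − 11.6) = 245 / 13.4 = 18.284 d.
Difference = |21.491 − 18.284| = 3.208 ≈ 3.2 days.

3.2 days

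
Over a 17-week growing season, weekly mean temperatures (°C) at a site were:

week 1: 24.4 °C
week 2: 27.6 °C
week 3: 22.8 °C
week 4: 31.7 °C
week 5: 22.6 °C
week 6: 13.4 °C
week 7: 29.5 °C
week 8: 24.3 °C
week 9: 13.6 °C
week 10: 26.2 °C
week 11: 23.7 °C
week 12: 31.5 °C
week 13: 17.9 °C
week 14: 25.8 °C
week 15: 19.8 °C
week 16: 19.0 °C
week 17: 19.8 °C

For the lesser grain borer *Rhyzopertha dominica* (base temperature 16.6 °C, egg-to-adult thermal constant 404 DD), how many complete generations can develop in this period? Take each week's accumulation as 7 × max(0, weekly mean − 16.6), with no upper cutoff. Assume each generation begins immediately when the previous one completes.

2 generations

Weekly DD (7 × max(0, T̄ − 16.6)): 54.6, 77.0, 43.4, 105.7, 42.0, 0.0, 90.3, 53.9, 0.0, 67.2, 49.7, 104.3, 9.1, 64.4, 22.4, 16.8, 22.4.
Season total = 823.2 DD.
Complete generations = ⌊823.2 / 404⌋ = 2.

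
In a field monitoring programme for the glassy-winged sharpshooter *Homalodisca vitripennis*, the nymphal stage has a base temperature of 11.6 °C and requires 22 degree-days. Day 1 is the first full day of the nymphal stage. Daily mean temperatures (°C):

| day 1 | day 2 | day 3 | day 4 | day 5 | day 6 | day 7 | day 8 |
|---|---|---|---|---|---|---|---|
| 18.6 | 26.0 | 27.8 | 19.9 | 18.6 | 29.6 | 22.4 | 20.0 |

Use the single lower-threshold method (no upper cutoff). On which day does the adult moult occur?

day 3

Daily DD above 11.6 °C: 7.0, 14.4, 16.2, 8.3, 7.0, 18.0, 10.8, 8.4.
Cumulative: 7.0, 21.4, 37.6, 45.9, 52.9, 70.9, 81.7, 90.1.
The total first reaches 22 DD on day 3.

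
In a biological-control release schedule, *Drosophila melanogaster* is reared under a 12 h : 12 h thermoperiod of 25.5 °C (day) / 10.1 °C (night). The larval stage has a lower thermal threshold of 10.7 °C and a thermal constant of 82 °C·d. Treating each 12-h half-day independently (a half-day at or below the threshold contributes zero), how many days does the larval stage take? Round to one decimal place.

Day half: max(0, 25.5 − 10.7) × 0.5 = 14.8 × 0.5 = 7.40 DD.
Night half: max(0, 10.1 − 10.7) × 0.5 = 0.0 × 0.5 = 0.00 DD.
Per 24 h: 7.40 DD/day.
Duration = 82 / 7.40 = 11.081 ≈ 11.1 days.

11.1 days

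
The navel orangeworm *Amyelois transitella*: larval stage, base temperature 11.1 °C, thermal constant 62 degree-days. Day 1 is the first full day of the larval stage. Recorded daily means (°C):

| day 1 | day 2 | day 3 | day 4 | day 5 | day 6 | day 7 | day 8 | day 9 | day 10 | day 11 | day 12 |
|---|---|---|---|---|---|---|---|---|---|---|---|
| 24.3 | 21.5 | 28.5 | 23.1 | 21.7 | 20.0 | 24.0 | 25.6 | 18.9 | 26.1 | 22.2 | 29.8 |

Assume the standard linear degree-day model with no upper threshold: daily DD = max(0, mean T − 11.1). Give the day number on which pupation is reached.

Daily DD above 11.1 °C: 13.2, 10.4, 17.4, 12.0, 10.6, 8.9, 12.9, 14.5, 7.8, 15.0, 11.1, 18.7.
Cumulative: 13.2, 23.6, 41.0, 53.0, 63.6, 72.5, 85.4, 99.9, 107.7, 122.7, 133.8, 152.5.
The total first reaches 62 DD on day 5.

day 5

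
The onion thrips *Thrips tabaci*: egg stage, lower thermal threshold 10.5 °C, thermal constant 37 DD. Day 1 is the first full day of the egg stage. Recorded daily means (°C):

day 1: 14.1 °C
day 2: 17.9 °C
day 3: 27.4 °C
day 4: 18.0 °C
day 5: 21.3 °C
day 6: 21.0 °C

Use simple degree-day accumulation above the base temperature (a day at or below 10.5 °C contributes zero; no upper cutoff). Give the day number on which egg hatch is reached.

Daily DD above 10.5 °C: 3.6, 7.4, 16.9, 7.5, 10.8, 10.5.
Cumulative: 3.6, 11.0, 27.9, 35.4, 46.2, 56.7.
The total first reaches 37 DD on day 5.

day 5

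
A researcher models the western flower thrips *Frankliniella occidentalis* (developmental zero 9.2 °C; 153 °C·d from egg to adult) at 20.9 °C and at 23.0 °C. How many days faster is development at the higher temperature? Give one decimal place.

2.0 days

At 20.9 °C: 153 / (20.9 − 9.2) = 153 / 11.7 = 13.077 d.
At 23.0 °C: 153 / (23.0 − 9.2) = 153 / 13.8 = 11.087 d.
Difference = |13.077 − 11.087| = 1.990 ≈ 2.0 days.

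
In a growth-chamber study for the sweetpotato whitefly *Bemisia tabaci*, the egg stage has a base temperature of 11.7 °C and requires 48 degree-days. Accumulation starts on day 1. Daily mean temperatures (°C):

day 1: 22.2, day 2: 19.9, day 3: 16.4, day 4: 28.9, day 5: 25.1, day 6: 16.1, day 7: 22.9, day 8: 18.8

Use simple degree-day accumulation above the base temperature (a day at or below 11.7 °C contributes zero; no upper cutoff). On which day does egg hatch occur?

day 5

Daily DD above 11.7 °C: 10.5, 8.2, 4.7, 17.2, 13.4, 4.4, 11.2, 7.1.
Cumulative: 10.5, 18.7, 23.4, 40.6, 54.0, 58.4, 69.6, 76.7.
The total first reaches 48 DD on day 5.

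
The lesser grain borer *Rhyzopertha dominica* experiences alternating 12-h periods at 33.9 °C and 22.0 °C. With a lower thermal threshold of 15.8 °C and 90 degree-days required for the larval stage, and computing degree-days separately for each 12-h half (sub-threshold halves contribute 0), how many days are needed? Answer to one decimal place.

Day half: max(0, 33.9 − 15.8) × 0.5 = 18.1 × 0.5 = 9.05 DD.
Night half: max(0, 22.0 − 15.8) × 0.5 = 6.2 × 0.5 = 3.10 DD.
Per 24 h: 12.15 DD/day.
Duration = 90 / 12.15 = 7.407 ≈ 7.4 days.

7.4 days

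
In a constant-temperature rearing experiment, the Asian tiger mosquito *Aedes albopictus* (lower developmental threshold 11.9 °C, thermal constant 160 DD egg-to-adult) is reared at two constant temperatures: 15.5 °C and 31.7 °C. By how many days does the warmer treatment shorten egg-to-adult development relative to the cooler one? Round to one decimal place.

At 15.5 °C: 160 / (15.5 − 11.9) = 160 / 3.6 = 44.444 d.
At 31.7 °C: 160 / (31.7 − 11.9) = 160 / 19.8 = 8.081 d.
Difference = |44.444 − 8.081| = 36.364 ≈ 36.4 days.

36.4 days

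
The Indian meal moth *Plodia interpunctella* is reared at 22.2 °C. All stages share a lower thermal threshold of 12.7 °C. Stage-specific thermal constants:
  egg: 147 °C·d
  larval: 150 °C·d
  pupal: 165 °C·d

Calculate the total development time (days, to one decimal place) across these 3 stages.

Daily accumulation at 22.2 °C = 22.2 − 12.7 = 9.5 DD/day.
Total K = 147 + 150 + 165 = 462 DD.
Total duration = 462 / 9.5 = 48.632 ≈ 48.6 days.

48.6 days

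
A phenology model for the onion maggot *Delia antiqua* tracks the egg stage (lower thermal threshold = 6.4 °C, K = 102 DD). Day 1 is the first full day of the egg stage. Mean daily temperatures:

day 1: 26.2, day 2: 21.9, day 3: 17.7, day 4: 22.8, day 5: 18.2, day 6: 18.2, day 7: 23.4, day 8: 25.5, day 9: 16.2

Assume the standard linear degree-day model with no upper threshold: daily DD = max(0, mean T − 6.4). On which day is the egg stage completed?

day 7

Daily DD above 6.4 °C: 19.8, 15.5, 11.3, 16.4, 11.8, 11.8, 17.0, 19.1, 9.8.
Cumulative: 19.8, 35.3, 46.6, 63.0, 74.8, 86.6, 103.6, 122.7, 132.5.
The total first reaches 102 DD on day 7.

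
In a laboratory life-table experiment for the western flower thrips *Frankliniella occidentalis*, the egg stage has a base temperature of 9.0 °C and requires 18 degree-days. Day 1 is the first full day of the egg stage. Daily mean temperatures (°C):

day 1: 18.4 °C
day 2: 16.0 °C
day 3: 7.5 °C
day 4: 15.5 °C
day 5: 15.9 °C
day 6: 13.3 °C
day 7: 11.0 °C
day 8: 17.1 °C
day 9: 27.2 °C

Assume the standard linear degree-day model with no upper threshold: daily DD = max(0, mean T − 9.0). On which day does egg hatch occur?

Daily DD above 9.0 °C: 9.4, 7.0, 0.0, 6.5, 6.9, 4.3, 2.0, 8.1, 18.2.
Cumulative: 9.4, 16.4, 16.4, 22.9, 29.8, 34.1, 36.1, 44.2, 62.4.
The total first reaches 18 DD on day 4.

day 4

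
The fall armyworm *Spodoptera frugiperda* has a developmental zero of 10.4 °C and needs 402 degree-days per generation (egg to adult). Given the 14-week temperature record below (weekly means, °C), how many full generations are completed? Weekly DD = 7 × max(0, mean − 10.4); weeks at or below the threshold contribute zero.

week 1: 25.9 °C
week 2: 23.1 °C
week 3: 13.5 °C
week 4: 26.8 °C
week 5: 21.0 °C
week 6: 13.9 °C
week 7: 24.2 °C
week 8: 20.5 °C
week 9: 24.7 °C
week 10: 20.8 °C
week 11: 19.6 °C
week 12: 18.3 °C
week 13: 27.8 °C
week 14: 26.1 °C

Weekly DD (7 × max(0, T̄ − 10.4)): 108.5, 88.9, 21.7, 114.8, 74.2, 24.5, 96.6, 70.7, 100.1, 72.8, 64.4, 55.3, 121.8, 109.9.
Season total = 1124.2 DD.
Complete generations = ⌊1124.2 / 402⌋ = 2.

2 generations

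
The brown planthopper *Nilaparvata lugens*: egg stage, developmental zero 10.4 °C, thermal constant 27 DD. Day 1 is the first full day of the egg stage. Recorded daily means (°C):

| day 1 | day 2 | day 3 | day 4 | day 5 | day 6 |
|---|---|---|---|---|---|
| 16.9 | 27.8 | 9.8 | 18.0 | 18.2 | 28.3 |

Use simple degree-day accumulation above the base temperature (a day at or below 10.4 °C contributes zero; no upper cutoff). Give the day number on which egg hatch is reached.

day 4

Daily DD above 10.4 °C: 6.5, 17.4, 0.0, 7.6, 7.8, 17.9.
Cumulative: 6.5, 23.9, 23.9, 31.5, 39.3, 57.2.
The total first reaches 27 DD on day 4.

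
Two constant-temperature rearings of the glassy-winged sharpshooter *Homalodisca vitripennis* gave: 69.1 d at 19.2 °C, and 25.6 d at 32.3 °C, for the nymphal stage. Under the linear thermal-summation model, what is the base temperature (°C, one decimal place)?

11.5 °C

Linear rate model ⇒ the product D·(T − T_b) is constant across temperatures.
69.1·(19.2 − T_b) = 25.6·(32.3 − T_b)
T_b = (69.1·19.2 − 25.6·32.3) / (69.1 − 25.6) = 499.84 / 43.5 = 11.491 °C ≈ 11.5 °C.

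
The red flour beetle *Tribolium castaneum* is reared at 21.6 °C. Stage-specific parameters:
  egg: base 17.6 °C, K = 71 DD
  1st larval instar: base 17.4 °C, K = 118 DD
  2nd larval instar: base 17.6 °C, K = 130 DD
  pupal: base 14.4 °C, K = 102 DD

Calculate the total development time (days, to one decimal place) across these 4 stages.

egg: 71 / (21.6 − 17.6) = 71 / 4.0 = 17.750 d.
1st larval instar: 118 / (21.6 − 17.4) = 118 / 4.2 = 28.095 d.
2nd larval instar: 130 / (21.6 − 17.6) = 130 / 4.0 = 32.500 d.
pupal: 102 / (21.6 − 14.4) = 102 / 7.2 = 14.167 d.
Sum = 92.512 ≈ 92.5 days.

92.5 days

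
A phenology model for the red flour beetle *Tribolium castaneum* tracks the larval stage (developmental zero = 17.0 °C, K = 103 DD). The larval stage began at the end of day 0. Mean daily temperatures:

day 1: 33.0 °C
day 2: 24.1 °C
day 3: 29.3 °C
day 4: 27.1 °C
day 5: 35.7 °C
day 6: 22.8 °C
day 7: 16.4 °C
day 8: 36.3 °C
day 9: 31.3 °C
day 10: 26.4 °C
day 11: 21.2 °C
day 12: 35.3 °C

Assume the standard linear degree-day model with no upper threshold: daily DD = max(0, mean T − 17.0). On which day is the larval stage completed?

day 9

Daily DD above 17.0 °C: 16.0, 7.1, 12.3, 10.1, 18.7, 5.8, 0.0, 19.3, 14.3, 9.4, 4.2, 18.3.
Cumulative: 16.0, 23.1, 35.4, 45.5, 64.2, 70.0, 70.0, 89.3, 103.6, 113.0, 117.2, 135.5.
The total first reaches 103 DD on day 9.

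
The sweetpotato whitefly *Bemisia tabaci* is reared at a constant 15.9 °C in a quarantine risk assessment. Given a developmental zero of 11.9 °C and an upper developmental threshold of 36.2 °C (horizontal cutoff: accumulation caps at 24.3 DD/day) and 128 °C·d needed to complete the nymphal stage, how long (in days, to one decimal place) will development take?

32.0 days

Daily accumulation = 15.9 − 11.9 = 4.0 DD/day.
Duration = 128 / 4.0 = 32.000 ≈ 32.0 days.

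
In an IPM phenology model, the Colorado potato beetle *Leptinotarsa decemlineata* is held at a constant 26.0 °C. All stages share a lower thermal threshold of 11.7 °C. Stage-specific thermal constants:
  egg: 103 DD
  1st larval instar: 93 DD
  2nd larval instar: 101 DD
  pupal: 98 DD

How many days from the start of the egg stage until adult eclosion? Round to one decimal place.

27.6 days

Daily accumulation at 26.0 °C = 26.0 − 11.7 = 14.3 DD/day.
Total K = 103 + 93 + 101 + 98 = 395 DD.
Total duration = 395 / 14.3 = 27.622 ≈ 27.6 days.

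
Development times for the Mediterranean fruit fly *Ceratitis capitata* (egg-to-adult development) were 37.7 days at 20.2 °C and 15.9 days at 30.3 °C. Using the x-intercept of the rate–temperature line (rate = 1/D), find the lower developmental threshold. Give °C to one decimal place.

12.8 °C

Equal thermal constants: D₁(T₁ − T_b) = D₂(T₂ − T_b).
37.7·(20.2 − T_b) = 15.9·(30.3 − T_b)
T_b = (37.7·20.2 − 15.9·30.3) / (37.7 − 15.9) = 279.77 / 21.8 = 12.833 °C ≈ 12.8 °C.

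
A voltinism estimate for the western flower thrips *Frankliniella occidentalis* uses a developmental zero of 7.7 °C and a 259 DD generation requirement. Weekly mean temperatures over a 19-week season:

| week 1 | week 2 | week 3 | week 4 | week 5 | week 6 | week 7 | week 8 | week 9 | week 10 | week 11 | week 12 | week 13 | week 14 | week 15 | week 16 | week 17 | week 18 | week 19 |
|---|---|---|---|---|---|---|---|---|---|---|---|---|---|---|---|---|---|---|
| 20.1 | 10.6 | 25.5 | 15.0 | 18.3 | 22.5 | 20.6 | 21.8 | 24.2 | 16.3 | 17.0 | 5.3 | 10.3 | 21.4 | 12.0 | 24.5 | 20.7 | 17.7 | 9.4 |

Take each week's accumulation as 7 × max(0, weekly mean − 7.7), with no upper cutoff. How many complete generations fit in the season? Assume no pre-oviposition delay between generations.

5 generations

Weekly DD (7 × max(0, T̄ − 7.7)): 86.8, 20.3, 124.6, 51.1, 74.2, 103.6, 90.3, 98.7, 115.5, 60.2, 65.1, 0.0, 18.2, 95.9, 30.1, 117.6, 91.0, 70.0, 11.9.
Season total = 1325.1 DD.
Complete generations = ⌊1325.1 / 259⌋ = 5.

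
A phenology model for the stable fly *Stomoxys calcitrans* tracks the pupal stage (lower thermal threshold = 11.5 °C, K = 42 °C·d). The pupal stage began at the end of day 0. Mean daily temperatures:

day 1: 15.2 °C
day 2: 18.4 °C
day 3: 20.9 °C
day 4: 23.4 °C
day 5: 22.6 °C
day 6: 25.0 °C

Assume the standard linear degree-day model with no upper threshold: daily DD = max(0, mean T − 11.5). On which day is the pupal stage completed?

day 5

Daily DD above 11.5 °C: 3.7, 6.9, 9.4, 11.9, 11.1, 13.5.
Cumulative: 3.7, 10.6, 20.0, 31.9, 43.0, 56.5.
The total first reaches 42 DD on day 5.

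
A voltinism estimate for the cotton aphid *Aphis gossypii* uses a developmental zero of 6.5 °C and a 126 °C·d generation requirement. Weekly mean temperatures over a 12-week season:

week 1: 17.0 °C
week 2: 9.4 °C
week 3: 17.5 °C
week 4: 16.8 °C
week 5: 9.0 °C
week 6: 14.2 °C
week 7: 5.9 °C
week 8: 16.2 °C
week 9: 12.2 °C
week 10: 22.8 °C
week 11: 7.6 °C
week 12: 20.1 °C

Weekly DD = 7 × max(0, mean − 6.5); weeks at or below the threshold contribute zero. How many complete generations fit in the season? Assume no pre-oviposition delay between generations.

Weekly DD (7 × max(0, T̄ − 6.5)): 73.5, 20.3, 77.0, 72.1, 17.5, 53.9, 0.0, 67.9, 39.9, 114.1, 7.7, 95.2.
Season total = 639.1 DD.
Complete generations = ⌊639.1 / 126⌋ = 5.

5 generations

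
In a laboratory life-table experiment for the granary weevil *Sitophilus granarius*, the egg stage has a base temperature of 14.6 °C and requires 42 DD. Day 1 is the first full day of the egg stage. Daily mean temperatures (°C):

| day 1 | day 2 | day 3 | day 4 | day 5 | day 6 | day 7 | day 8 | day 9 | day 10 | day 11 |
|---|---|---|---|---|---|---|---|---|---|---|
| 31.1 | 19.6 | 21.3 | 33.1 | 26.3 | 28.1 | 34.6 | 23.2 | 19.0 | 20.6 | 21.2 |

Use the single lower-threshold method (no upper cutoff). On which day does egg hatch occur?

day 4

Daily DD above 14.6 °C: 16.5, 5.0, 6.7, 18.5, 11.7, 13.5, 20.0, 8.6, 4.4, 6.0, 6.6.
Cumulative: 16.5, 21.5, 28.2, 46.7, 58.4, 71.9, 91.9, 100.5, 104.9, 110.9, 117.5.
The total first reaches 42 DD on day 4.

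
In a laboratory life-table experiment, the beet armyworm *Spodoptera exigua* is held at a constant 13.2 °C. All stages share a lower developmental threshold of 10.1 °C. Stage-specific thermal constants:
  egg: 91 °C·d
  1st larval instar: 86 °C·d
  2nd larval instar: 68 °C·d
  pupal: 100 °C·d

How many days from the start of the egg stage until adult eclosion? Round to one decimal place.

111.3 days

Daily accumulation at 13.2 °C = 13.2 − 10.1 = 3.1 DD/day.
Total K = 91 + 86 + 68 + 100 = 345 DD.
Total duration = 345 / 3.1 = 111.290 ≈ 111.3 days.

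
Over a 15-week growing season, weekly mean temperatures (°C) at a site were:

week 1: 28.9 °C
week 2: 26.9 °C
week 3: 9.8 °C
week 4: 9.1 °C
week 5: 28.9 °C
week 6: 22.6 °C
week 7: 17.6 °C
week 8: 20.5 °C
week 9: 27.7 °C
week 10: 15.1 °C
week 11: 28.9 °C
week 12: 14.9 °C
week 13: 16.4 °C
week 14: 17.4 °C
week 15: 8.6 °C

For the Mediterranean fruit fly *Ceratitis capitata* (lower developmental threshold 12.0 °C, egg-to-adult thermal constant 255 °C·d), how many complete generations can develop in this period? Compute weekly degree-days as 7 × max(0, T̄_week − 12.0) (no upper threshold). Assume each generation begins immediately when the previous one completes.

3 generations

Weekly DD (7 × max(0, T̄ − 12.0)): 118.3, 104.3, 0.0, 0.0, 118.3, 74.2, 39.2, 59.5, 109.9, 21.7, 118.3, 20.3, 30.8, 37.8, 0.0.
Season total = 852.6 DD.
Complete generations = ⌊852.6 / 255⌋ = 3.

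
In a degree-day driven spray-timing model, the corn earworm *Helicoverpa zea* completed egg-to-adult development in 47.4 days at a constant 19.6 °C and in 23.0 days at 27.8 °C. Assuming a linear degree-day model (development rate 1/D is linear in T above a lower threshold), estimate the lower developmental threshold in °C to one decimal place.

Linear rate model ⇒ the product D·(T − T_b) is constant across temperatures.
47.4·(19.6 − T_b) = 23.0·(27.8 − T_b)
T_b = (47.4·19.6 − 23.0·27.8) / (47.4 − 23.0) = 289.64 / 24.4 = 11.870 °C ≈ 11.9 °C.

11.9 °C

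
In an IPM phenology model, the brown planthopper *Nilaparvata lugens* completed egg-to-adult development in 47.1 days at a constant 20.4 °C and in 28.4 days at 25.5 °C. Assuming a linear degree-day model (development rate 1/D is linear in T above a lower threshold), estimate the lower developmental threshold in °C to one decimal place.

Linear rate model ⇒ the product D·(T − T_b) is constant across temperatures.
47.1·(20.4 − T_b) = 28.4·(25.5 − T_b)
T_b = (47.1·20.4 − 28.4·25.5) / (47.1 − 28.4) = 236.64 / 18.7 = 12.655 °C ≈ 12.7 °C.

12.7 °C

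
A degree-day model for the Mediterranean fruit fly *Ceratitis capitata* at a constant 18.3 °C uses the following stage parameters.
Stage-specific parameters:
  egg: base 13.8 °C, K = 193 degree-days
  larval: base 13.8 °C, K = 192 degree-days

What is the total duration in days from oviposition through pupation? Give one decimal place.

85.6 days

egg: 193 / (18.3 − 13.8) = 193 / 4.5 = 42.889 d.
larval: 192 / (18.3 − 13.8) = 192 / 4.5 = 42.667 d.
Sum = 85.556 ≈ 85.6 days.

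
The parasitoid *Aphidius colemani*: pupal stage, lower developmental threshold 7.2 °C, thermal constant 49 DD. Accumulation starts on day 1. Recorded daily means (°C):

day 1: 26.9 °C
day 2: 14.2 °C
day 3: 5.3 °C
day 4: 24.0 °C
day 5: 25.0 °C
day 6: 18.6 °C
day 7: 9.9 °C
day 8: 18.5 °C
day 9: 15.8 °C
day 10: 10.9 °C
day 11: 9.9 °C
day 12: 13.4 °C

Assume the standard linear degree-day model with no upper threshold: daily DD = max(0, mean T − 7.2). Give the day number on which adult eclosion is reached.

day 5

Daily DD above 7.2 °C: 19.7, 7.0, 0.0, 16.8, 17.8, 11.4, 2.7, 11.3, 8.6, 3.7, 2.7, 6.2.
Cumulative: 19.7, 26.7, 26.7, 43.5, 61.3, 72.7, 75.4, 86.7, 95.3, 99.0, 101.7, 107.9.
The total first reaches 49 DD on day 5.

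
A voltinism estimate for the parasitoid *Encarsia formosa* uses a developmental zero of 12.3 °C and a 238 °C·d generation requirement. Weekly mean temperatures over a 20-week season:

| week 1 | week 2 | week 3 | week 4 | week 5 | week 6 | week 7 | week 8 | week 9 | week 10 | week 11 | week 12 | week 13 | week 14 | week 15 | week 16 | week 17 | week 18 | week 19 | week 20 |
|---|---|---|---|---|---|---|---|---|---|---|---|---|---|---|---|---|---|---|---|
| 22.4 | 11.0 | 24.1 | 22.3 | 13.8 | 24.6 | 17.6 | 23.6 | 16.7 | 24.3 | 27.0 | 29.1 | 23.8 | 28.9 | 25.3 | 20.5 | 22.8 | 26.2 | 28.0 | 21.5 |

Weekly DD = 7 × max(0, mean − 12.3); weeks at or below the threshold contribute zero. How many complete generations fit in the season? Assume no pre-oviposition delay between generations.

Weekly DD (7 × max(0, T̄ − 12.3)): 70.7, 0.0, 82.6, 70.0, 10.5, 86.1, 37.1, 79.1, 30.8, 84.0, 102.9, 117.6, 80.5, 116.2, 91.0, 57.4, 73.5, 97.3, 109.9, 64.4.
Season total = 1461.6 DD.
Complete generations = ⌊1461.6 / 238⌋ = 6.

6 generations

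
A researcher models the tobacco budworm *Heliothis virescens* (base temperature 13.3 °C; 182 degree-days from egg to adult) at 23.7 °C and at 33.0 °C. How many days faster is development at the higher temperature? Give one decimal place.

8.3 days

At 23.7 °C: 182 / (23.7 − 13.3) = 182 / 10.4 = 17.500 d.
At 33.0 °C: 182 / (33.0 − 13.3) = 182 / 19.7 = 9.239 d.
Difference = |17.500 − 9.239| = 8.261 ≈ 8.3 days.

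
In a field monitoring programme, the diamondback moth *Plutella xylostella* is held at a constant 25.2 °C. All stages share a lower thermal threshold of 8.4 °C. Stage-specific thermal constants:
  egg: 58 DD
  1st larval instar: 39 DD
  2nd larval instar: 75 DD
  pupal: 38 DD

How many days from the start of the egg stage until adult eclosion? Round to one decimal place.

12.5 days

Daily accumulation at 25.2 °C = 25.2 − 8.4 = 16.8 DD/day.
Total K = 58 + 39 + 75 + 38 = 210 DD.
Total duration = 210 / 16.8 = 12.500 ≈ 12.5 days.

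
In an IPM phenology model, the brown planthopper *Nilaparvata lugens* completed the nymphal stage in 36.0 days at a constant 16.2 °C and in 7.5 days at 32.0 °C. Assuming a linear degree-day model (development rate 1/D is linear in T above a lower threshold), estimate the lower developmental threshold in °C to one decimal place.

Equal thermal constants: D₁(T₁ − T_b) = D₂(T₂ − T_b).
36.0·(16.2 − T_b) = 7.5·(32.0 − T_b)
T_b = (36.0·16.2 − 7.5·32.0) / (36.0 − 7.5) = 343.20 / 28.5 = 12.042 °C ≈ 12.0 °C.

12.0 °C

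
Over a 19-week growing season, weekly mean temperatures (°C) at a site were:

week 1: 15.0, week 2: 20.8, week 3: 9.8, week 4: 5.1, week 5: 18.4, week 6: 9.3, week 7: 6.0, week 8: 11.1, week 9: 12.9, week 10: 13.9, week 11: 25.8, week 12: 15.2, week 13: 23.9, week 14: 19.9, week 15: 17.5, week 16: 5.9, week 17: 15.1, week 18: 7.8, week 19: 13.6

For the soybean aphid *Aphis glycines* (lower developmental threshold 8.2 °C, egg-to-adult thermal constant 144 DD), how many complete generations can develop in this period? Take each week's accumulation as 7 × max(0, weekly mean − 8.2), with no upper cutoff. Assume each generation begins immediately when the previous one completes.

5 generations

Weekly DD (7 × max(0, T̄ − 8.2)): 47.6, 88.2, 11.2, 0.0, 71.4, 7.7, 0.0, 20.3, 32.9, 39.9, 123.2, 49.0, 109.9, 81.9, 65.1, 0.0, 48.3, 0.0, 37.8.
Season total = 834.4 DD.
Complete generations = ⌊834.4 / 144⌋ = 5.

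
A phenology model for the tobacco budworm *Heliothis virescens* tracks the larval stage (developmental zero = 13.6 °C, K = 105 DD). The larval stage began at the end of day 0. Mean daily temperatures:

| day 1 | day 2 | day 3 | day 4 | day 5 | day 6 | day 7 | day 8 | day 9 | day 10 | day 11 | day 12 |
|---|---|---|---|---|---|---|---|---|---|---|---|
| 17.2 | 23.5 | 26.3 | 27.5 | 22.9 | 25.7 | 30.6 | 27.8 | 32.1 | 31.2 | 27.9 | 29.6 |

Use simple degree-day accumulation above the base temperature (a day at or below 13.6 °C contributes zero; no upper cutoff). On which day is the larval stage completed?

day 9

Daily DD above 13.6 °C: 3.6, 9.9, 12.7, 13.9, 9.3, 12.1, 17.0, 14.2, 18.5, 17.6, 14.3, 16.0.
Cumulative: 3.6, 13.5, 26.2, 40.1, 49.4, 61.5, 78.5, 92.7, 111.2, 128.8, 143.1, 159.1.
The total first reaches 105 DD on day 9.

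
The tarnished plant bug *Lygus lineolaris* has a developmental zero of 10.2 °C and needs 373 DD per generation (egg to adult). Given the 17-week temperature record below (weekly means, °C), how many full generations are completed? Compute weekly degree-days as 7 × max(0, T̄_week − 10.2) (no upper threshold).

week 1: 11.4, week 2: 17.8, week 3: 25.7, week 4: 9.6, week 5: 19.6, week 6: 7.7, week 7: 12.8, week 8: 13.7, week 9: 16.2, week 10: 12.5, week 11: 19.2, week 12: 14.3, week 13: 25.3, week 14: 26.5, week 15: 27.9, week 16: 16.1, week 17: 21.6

2 generations

Weekly DD (7 × max(0, T̄ − 10.2)): 8.4, 53.2, 108.5, 0.0, 65.8, 0.0, 18.2, 24.5, 42.0, 16.1, 63.0, 28.7, 105.7, 114.1, 123.9, 41.3, 79.8.
Season total = 893.2 DD.
Complete generations = ⌊893.2 / 373⌋ = 2.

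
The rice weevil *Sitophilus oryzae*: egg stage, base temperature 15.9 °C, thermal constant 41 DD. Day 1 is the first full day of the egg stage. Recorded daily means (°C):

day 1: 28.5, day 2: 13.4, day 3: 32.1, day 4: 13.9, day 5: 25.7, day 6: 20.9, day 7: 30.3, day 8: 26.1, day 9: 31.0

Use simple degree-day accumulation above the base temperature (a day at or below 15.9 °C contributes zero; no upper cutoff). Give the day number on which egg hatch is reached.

Daily DD above 15.9 °C: 12.6, 0.0, 16.2, 0.0, 9.8, 5.0, 14.4, 10.2, 15.1.
Cumulative: 12.6, 12.6, 28.8, 28.8, 38.6, 43.6, 58.0, 68.2, 83.3.
The total first reaches 41 DD on day 6.

day 6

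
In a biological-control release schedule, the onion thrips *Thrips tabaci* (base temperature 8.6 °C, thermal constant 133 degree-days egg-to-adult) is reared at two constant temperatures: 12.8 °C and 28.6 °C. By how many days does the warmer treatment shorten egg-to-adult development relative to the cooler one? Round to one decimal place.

At 12.8 °C: 133 / (12.8 − 8.6) = 133 / 4.2 = 31.667 d.
At 28.6 °C: 133 / (28.6 − 8.6) = 133 / 20.0 = 6.650 d.
Difference = |31.667 − 6.650| = 25.017 ≈ 25.0 days.

25.0 days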